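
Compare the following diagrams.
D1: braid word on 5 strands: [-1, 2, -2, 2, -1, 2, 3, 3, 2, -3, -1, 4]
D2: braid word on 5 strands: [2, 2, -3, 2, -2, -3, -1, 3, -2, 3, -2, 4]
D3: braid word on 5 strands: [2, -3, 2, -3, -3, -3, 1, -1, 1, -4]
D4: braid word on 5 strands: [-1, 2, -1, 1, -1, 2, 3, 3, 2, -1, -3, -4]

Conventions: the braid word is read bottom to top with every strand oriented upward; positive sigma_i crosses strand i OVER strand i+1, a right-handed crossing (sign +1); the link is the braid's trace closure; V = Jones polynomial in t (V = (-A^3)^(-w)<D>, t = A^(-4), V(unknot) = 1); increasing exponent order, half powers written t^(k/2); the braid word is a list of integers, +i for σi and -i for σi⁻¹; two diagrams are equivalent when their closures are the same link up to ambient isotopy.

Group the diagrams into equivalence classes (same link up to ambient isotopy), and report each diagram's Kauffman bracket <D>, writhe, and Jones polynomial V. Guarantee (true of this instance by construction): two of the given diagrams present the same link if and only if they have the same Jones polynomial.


classes: {D1, D4} | {D2} | {D3}
V(D1) = -t^-3 + 3t^-2 - 4t^-1 + 5 - 5t + 5t^2 - 3t^3 + 2t^4 - t^5  [12 crossings, <D> = -A^-14 + 2A^-10 - 3A^-6 + 5A^-2 - 5A^2 + 5A^6 - 4A^10 + 3A^14 - A^18, w = +2]
V(D2) = 1  [12 crossings, <D> = 1, w = 0]
V(D3) = t^-5 - 2t^-4 + 2t^-3 - 2t^-2 + 2t^-1 - 1 + t  [10 crossings, <D> = A^-10 - A^-6 + 2A^-2 - 2A^2 + 2A^6 - 2A^10 + A^14, w = -2]
V(D4) = -t^-3 + 3t^-2 - 4t^-1 + 5 - 5t + 5t^2 - 3t^3 + 2t^4 - t^5  [12 crossings, <D> = -A^-20 + 2A^-16 - 3A^-12 + 5A^-8 - 5A^-4 + 5 - 4A^4 + 3A^8 - A^12, w = 0]
note: 3 classes among 4 diagrams; unequal V(t) rules out equality


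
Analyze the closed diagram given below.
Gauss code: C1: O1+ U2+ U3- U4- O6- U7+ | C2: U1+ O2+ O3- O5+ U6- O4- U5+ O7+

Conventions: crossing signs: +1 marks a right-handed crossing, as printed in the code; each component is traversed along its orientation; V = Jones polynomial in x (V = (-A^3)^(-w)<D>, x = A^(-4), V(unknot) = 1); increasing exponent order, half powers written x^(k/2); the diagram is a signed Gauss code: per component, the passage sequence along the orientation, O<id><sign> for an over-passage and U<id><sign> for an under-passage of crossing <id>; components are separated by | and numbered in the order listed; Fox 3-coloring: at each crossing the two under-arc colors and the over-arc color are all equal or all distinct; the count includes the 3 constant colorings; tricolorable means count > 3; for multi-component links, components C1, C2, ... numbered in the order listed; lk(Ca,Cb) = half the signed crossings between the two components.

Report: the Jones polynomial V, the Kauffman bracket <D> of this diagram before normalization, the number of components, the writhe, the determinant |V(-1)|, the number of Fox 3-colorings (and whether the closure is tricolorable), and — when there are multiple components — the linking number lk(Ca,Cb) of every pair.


V = -x^(-3/2) + x^(-1/2) - 2x^(1/2) + x^(3/2) - 2x^(5/2) + x^(7/2)
<D> = -A^-11 + 2A^-7 - A^-3 + 2A - A^5 + A^9 (w = +1)
2 components over 7 crossings, w = +1
lk(C1,C2): 0
3 Fox colorings among 3^7, |V(-1)| = 8: not tricolorable
why: w = +1 shifts under R1 moves; the (-A^3)^(-1) factor cancels that in V


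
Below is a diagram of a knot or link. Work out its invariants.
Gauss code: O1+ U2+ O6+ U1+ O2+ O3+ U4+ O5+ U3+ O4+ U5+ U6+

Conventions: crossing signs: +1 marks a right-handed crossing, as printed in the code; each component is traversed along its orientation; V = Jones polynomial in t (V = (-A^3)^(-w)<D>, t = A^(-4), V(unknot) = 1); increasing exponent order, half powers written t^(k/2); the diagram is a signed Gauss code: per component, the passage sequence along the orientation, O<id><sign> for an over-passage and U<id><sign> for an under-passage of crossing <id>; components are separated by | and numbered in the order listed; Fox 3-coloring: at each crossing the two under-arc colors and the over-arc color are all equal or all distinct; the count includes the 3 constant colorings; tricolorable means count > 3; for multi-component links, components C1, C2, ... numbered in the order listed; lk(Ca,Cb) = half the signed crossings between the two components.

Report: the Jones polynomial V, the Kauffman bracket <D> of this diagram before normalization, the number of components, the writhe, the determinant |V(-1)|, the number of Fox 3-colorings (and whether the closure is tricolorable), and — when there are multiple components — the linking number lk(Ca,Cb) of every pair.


V(t) = t^2 + 2t^4 - 2t^5 + t^6 - 2t^7 + t^8
bracket: A^-14 - 2A^-10 + A^-6 - 2A^-2 + 2A^2 + A^10, w = +6
1 component, writhe +6, over 6 crossings
det 9, colorings 27 of 3^6 — tricolorable
observation: w = +6 shifts under R1 moves; the (-A^3)^(-6) factor cancels that in V


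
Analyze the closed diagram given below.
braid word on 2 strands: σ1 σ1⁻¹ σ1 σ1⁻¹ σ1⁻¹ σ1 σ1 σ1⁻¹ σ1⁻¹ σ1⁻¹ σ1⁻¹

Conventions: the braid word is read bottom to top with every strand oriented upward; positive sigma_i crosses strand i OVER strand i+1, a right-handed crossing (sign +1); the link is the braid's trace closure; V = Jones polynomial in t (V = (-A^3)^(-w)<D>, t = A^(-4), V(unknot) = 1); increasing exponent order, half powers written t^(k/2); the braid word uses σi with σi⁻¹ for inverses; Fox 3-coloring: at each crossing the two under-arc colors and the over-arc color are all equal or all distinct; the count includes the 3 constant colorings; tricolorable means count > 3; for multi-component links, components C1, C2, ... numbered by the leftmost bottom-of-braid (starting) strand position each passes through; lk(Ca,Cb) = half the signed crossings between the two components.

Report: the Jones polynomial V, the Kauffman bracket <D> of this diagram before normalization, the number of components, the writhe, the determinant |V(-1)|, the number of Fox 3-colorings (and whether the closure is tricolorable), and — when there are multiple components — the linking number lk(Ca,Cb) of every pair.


V = -t^-4 + t^-3 + t^-1
<D> = -A^-5 - A^3 + A^7 (w = -3)
1 component over 11 crossings, w = -3
9 Fox colorings among 3^11, |V(-1)| = 3: tricolorable
why: |V(-1)| = 3: so tricolorable, since 3 divides 3


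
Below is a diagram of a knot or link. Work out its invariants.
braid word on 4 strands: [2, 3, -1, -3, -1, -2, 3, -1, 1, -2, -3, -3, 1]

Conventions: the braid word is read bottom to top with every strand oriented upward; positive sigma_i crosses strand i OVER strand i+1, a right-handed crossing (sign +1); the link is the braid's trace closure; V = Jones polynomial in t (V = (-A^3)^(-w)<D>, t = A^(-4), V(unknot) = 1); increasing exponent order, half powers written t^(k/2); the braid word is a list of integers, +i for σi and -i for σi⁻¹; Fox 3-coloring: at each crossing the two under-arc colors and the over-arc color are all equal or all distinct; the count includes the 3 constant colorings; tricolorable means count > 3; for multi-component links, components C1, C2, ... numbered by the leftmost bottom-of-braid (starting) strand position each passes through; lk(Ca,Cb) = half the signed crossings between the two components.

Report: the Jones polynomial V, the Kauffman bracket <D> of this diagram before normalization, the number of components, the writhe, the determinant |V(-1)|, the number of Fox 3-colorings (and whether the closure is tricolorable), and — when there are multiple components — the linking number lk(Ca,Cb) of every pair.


Jones polynomial: V(t) = -t^-6 + t^-5 - t^-4 + 2t^-3 - t^-2 + t^-1
<D> = -A^-5 + A^-1 - 2A^3 + A^7 - A^11 + A^15; writhe -3
components 1, writhe -3 (13 crossings)
3-colorings: 3 of 3^13, det 7 — not tricolorable
note: w = -3 shifts under R1 moves; the (-A^3)^(3) factor cancels that in V


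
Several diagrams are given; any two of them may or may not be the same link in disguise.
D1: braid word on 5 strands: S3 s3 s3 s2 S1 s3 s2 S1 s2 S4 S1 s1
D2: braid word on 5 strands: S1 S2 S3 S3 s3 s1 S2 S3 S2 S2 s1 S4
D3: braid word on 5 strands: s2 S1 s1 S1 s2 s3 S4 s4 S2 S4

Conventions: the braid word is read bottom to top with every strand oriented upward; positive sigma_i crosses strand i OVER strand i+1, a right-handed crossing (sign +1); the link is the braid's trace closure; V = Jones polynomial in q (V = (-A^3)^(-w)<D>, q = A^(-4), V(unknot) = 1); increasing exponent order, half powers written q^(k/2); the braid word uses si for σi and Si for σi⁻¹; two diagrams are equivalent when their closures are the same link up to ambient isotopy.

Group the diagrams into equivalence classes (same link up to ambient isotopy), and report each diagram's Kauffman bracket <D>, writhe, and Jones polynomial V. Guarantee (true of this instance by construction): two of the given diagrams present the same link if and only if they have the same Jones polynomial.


equivalence classes: {D1} | {D2} | {D3}
D1 (bracket A^-14 - 2A^-10 + 2A^-6 - 2A^-2 + 2A^2 - A^6 + A^10; 12 crossings at w = +2): V = q^-1 - 1 + 2q - 2q^2 + 2q^3 - 2q^4 + q^5
V(D2) = -q^-7 + q^-6 - q^-5 + q^-4 + q^-2  [12 crossings, <D> = A^-10 + A^-2 - A^2 + A^6 - A^10, w = -6]
V(D3) = 1  [10 crossings, <D> = 1, w = 0]
key observation: 3 classes among 3 diagrams; unequal V(q) rules out equality


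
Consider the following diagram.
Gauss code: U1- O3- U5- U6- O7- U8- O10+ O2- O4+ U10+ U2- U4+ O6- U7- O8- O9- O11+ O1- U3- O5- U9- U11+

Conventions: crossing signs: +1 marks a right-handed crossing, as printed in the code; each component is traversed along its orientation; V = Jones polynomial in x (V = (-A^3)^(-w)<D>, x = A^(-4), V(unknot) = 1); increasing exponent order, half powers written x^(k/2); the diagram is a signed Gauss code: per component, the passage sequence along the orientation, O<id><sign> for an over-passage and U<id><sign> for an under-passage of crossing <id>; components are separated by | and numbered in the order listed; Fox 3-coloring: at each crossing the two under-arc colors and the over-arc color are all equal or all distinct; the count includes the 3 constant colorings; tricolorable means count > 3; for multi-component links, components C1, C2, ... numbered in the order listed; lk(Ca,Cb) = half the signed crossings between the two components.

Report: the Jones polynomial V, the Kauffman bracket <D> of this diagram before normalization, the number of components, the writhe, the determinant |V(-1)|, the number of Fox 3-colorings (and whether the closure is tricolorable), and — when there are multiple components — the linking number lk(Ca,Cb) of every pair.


Jones polynomial: V(x) = x^-8 - 2x^-7 + x^-6 - 2x^-5 + 2x^-4 + x^-2
<D> = -A^-7 - 2A + 2A^5 - A^9 + 2A^13 - A^17; writhe -5
components 1, writhe -5 (11 crossings)
3-colorings: 27 of 3^11, det 9 — tricolorable
note: w = -5 (over 11 crossings) is diagram-only; (-A^3)^(5) removes it from V


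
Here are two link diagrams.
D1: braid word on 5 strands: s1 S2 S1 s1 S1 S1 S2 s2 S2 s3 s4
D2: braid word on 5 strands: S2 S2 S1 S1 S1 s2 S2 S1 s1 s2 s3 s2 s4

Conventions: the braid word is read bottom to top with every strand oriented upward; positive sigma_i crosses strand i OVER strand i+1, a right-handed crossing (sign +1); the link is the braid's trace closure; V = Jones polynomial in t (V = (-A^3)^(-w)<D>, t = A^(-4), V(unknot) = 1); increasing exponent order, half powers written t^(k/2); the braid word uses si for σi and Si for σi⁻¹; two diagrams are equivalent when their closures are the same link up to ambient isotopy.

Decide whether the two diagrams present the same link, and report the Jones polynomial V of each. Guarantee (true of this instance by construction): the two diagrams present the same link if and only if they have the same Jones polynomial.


equivalent: no
V(D1) = -t^(-9/2) - t^(-5/2) + t^(-3/2) - t^(-1/2)  (w -1, c 11, <D> = A^-1 - A^3 + A^7 + A^15)
D2 (bracket A^-1 + A^3 + A^7 - A^15; 13 crossings at w = -1): V = t^(-9/2) - t^(-5/2) - t^(-3/2) - t^(-1/2)
why: 2 classes among 2 diagrams; unequal V(t) rules out equality


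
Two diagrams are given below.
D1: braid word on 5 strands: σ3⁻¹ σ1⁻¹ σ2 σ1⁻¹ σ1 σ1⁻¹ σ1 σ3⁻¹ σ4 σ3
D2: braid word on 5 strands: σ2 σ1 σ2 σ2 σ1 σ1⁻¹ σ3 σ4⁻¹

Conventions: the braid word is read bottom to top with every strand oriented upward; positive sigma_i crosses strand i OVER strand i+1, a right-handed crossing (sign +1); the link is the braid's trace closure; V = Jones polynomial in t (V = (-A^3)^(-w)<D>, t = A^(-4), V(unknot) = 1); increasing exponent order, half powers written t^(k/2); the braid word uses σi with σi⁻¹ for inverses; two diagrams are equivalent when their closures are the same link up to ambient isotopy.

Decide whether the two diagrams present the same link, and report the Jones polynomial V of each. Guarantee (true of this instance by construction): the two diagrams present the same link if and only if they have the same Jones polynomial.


same link: no
V(D1) = 1  [10 crossings, <D> = 1, w = 0]
D2 (bracket -A^-4 + 1 + A^8; 8 crossings at w = +4): V = t + t^3 - t^4
note: 2 values of V(t) split the 2 diagrams


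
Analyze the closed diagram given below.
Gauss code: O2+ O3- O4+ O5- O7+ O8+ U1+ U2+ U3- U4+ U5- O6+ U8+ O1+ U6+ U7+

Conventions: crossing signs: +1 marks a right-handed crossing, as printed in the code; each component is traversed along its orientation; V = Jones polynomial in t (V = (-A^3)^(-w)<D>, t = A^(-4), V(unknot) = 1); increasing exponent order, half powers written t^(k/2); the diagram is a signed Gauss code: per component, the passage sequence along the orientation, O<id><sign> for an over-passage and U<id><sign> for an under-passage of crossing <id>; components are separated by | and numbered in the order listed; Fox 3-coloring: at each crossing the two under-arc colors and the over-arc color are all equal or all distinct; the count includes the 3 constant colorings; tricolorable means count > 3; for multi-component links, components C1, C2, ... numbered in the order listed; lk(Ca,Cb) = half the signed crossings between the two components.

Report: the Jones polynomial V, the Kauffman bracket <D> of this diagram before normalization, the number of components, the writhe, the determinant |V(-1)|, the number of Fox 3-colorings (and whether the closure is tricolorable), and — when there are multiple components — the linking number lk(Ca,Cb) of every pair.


V = t + t^3 - t^4
<D> = -A^-4 + 1 + A^8 (w = +4)
1 component over 8 crossings, w = +4
9 Fox colorings among 3^8, |V(-1)| = 3: tricolorable
why: V spans 3 powers of t: at least 3 crossings in any diagram


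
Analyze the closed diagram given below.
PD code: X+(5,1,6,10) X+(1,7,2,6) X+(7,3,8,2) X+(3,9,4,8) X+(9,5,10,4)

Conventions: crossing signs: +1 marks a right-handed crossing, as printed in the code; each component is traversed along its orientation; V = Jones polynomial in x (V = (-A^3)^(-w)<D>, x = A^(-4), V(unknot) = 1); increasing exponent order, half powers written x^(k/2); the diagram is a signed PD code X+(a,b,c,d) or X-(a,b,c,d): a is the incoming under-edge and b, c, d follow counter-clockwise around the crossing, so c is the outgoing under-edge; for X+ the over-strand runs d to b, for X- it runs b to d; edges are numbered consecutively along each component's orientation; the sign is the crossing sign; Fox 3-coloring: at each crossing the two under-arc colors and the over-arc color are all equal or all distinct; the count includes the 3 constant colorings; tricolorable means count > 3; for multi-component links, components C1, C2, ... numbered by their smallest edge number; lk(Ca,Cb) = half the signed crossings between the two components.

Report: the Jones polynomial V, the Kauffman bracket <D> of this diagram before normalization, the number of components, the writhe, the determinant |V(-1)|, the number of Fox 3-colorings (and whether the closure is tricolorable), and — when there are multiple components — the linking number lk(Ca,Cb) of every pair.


V(x) = x^2 + x^4 - x^5 + x^6 - x^7
bracket: A^-13 - A^-9 + A^-5 - A^-1 - A^7, w = +5
1 component, writhe +5, over 5 crossings
det 5, colorings 3 of 3^5 — not tricolorable
observation: |V(-1)| = 5: so not tricolorable, since 3 does not divide 5


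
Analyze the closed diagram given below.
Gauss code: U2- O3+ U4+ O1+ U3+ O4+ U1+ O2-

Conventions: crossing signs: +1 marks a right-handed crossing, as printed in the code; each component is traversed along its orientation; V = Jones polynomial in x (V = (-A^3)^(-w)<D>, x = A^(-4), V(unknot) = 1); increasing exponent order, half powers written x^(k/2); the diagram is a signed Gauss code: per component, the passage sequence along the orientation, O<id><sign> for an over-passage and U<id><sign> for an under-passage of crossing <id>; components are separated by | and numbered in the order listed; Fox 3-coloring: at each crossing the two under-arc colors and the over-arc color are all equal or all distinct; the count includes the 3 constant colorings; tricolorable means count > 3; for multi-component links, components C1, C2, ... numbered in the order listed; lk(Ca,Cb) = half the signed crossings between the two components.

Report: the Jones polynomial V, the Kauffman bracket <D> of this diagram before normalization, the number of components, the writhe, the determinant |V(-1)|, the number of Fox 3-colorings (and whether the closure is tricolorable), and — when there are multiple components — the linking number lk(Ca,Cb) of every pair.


Jones polynomial: V(x) = x + x^3 - x^4
<D> = -A^-10 + A^-6 + A^2; writhe +2
components 1, writhe +2 (4 crossings)
3-colorings: 9 of 3^4, det 3 — tricolorable
note: the span of V is 3, forcing >= 3 crossings in any diagram


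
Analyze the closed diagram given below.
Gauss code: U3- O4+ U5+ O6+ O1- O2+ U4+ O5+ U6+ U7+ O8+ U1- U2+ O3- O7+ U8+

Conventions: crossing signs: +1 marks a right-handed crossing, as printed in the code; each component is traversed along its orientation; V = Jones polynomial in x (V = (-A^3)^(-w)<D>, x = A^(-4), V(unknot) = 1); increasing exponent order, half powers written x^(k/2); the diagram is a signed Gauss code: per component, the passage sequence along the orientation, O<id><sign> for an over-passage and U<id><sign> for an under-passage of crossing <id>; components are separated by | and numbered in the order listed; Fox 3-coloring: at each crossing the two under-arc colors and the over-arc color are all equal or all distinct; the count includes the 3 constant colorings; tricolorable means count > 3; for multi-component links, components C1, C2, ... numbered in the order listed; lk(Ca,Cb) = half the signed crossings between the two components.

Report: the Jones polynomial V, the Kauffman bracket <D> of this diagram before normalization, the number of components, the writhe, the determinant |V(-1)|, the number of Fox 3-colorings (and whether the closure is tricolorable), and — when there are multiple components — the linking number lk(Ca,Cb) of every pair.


V(x) = x + x^3 - x^4
bracket: -A^-4 + 1 + A^8, w = +4
1 component, writhe +4, over 8 crossings
det 3, colorings 9 of 3^8 — tricolorable
observation: w = +4 (over 8 crossings) is diagram-only; (-A^3)^(-4) removes it from V


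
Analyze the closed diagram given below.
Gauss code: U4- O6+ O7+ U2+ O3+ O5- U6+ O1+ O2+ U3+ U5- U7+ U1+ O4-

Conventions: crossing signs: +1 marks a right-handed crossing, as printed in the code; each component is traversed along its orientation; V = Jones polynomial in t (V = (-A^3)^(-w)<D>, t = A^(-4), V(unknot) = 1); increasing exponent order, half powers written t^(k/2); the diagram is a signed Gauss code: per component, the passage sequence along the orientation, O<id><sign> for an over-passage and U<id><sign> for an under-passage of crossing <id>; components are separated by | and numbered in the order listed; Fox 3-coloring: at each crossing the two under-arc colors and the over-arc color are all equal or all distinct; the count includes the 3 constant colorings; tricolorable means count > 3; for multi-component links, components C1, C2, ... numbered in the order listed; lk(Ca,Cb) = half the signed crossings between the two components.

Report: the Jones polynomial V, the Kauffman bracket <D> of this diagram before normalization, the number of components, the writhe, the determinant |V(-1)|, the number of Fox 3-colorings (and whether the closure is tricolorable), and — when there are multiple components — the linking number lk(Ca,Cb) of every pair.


Jones polynomial: V(t) = t + t^3 - t^4
<D> = A^-7 - A^-3 - A^5; writhe +3
components 1, writhe +3 (7 crossings)
3-colorings: 9 of 3^7, det 3 — tricolorable
note: w = +3 (over 7 crossings) is diagram-only; (-A^3)^(-3) removes it from V


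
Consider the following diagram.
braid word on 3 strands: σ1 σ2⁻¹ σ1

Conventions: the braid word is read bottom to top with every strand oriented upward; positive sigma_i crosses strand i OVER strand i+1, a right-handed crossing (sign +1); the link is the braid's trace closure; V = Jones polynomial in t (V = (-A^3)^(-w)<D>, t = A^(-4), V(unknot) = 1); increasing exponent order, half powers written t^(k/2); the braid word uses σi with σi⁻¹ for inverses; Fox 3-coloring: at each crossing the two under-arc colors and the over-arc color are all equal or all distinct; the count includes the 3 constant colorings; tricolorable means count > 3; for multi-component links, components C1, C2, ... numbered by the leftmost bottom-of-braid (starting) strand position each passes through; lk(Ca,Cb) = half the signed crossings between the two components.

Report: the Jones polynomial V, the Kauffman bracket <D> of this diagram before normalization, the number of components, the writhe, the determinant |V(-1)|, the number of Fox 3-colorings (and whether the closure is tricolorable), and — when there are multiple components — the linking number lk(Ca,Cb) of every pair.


V(t) = -t^(1/2) - t^(5/2)
bracket: A^-7 + A, w = +1
2 components, writhe +1, over 3 crossings
lk(C1,C2) = +1
det 2, colorings 3 of 3^3 — not tricolorable
observation: the span of V is 2, within the link bound 3 + 2 - 1


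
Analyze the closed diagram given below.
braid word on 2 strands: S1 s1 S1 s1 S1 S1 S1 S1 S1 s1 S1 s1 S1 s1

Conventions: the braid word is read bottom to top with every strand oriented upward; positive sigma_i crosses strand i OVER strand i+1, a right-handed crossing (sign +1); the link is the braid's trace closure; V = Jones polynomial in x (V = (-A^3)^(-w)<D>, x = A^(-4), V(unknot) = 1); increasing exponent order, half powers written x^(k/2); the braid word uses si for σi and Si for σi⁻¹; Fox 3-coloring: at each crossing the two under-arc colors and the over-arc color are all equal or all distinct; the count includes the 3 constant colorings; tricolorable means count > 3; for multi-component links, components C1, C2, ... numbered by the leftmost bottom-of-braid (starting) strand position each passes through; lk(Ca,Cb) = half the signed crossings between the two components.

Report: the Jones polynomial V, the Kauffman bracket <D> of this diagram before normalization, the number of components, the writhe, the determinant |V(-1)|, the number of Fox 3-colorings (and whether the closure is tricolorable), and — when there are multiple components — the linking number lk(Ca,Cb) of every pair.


V = -x^(-11/2) + x^(-9/2) - x^(-7/2) - x^(-3/2)
<D> = -A^-6 - A^2 + A^6 - A^10 (w = -4)
2 components over 14 crossings, w = -4
lk(C1,C2): -2
3 Fox colorings among 3^14, |V(-1)| = 4: not tricolorable
why: |V(-1)| = 4: so not tricolorable, since 3 does not divide 4


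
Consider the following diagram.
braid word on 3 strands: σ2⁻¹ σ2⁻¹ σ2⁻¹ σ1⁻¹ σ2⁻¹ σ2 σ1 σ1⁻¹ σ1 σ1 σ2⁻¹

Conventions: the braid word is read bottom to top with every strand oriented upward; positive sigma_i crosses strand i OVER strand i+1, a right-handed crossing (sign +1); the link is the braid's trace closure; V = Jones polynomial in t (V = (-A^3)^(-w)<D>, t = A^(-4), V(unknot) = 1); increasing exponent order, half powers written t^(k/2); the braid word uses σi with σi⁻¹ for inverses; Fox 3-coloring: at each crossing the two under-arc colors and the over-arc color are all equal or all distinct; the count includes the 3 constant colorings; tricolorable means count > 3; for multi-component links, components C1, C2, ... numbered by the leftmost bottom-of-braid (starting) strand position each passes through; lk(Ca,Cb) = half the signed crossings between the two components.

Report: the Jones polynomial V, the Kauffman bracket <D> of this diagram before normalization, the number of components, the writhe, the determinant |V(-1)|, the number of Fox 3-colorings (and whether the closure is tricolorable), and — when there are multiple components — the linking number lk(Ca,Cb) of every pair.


V = -t^(-11/2) + t^(-9/2) - t^(-7/2) - t^(-3/2)
<D> = A^-3 + A^5 - A^9 + A^13 (w = -3)
2 components over 11 crossings, w = -3
lk(C1,C2): -2
3 Fox colorings among 3^11, |V(-1)| = 4: not tricolorable
why: the span of V is 4, within the link bound 11 + 2 - 1


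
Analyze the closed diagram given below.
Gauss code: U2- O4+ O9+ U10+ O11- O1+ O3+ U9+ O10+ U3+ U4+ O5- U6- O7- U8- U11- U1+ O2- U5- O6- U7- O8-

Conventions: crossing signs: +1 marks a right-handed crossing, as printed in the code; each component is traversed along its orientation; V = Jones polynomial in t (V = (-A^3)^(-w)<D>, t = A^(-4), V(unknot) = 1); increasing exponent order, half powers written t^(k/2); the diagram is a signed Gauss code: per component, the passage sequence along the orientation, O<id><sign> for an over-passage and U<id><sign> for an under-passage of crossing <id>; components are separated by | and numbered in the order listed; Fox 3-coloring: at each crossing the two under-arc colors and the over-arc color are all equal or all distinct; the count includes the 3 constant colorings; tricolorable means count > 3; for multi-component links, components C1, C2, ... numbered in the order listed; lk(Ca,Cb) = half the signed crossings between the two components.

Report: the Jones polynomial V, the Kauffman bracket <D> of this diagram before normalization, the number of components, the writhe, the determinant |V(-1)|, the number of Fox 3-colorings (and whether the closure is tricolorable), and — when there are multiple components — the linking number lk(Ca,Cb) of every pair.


V(t) = -t^-6 + t^-5 - 2t^-4 + 3t^-3 - 2t^-2 + 3t^-1 - 1 + t - t^2
bracket: A^-11 - A^-7 + A^-3 - 3A + 2A^5 - 3A^9 + 2A^13 - A^17 + A^21, w = -1
1 component, writhe -1, over 11 crossings
det 15, colorings 9 of 3^11 — tricolorable
observation: det 15 = |V(-1)|; divisible by 3, so tricolorable


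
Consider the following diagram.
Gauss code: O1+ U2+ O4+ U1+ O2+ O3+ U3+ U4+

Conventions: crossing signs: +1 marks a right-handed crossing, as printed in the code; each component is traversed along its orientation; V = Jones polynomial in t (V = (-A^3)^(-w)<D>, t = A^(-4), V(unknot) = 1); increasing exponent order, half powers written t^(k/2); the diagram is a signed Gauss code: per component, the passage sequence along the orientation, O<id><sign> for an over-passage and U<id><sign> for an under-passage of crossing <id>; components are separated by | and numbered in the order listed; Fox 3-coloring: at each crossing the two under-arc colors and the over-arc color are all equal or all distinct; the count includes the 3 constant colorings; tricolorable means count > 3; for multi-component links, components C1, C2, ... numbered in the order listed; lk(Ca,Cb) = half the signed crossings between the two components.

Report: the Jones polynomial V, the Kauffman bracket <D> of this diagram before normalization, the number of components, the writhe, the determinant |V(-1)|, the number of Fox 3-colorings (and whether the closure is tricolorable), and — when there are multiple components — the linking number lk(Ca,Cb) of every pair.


V(t) = t + t^3 - t^4
bracket: -A^-4 + 1 + A^8, w = +4
1 component, writhe +4, over 4 crossings
det 3, colorings 9 of 3^4 — tricolorable
observation: det 3 = |V(-1)|; divisible by 3, so tricolorable


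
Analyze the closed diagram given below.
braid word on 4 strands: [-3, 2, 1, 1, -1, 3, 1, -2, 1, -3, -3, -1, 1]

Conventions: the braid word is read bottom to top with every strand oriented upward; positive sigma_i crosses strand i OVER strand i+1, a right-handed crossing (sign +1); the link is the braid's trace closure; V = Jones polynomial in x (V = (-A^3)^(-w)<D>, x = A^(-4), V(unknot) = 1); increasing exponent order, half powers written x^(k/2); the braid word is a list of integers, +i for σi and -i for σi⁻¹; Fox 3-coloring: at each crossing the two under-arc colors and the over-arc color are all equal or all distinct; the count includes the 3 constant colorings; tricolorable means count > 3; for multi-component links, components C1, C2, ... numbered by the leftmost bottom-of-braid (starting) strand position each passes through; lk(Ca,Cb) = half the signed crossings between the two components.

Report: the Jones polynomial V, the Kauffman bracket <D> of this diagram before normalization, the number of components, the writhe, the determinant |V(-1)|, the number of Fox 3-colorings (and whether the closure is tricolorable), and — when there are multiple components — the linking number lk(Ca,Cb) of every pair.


V = -x^-3 + 2x^-2 - 2x^-1 + 3 - 2x + 2x^2 - x^3
<D> = A^-9 - 2A^-5 + 2A^-1 - 3A^3 + 2A^7 - 2A^11 + A^15 (w = +1)
1 component over 13 crossings, w = +1
3 Fox colorings among 3^13, |V(-1)| = 13: not tricolorable
why: V spans 6 powers of x: at least 6 crossings in any diagram


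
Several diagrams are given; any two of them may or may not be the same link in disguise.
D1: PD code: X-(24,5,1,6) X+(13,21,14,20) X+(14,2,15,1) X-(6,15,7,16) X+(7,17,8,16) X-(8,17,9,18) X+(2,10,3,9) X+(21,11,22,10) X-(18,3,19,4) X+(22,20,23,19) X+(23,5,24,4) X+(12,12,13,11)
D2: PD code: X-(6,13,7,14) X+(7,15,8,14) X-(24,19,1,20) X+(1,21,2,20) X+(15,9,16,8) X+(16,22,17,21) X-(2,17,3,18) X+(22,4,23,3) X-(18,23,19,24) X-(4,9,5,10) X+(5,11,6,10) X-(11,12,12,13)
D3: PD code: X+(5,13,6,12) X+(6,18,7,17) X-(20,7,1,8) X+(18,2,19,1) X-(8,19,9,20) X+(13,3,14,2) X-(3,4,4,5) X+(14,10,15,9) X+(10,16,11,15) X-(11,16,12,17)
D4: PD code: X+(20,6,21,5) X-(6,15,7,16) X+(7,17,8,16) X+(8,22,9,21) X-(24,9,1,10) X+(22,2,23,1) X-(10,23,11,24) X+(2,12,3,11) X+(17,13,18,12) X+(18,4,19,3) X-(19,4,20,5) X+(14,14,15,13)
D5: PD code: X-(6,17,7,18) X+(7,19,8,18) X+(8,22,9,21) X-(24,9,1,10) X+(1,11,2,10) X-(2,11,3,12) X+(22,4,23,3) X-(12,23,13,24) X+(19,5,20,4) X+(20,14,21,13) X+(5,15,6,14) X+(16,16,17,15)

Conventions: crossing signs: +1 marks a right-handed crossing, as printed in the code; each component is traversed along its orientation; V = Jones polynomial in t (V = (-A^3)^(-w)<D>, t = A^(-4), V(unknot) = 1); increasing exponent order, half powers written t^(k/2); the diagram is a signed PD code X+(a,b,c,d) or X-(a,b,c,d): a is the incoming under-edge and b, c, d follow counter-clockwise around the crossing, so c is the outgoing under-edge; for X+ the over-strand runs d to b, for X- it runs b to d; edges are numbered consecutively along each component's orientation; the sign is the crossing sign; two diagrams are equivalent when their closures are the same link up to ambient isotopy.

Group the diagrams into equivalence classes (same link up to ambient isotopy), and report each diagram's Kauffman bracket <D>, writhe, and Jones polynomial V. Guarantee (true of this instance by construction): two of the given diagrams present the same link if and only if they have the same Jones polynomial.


grouping into links: {D1, D3, D4, D5} | {D2}
V(D1) = t^-1 - 1 + 2t - 2t^2 + 2t^3 - 2t^4 + t^5  (w +4, c 12, <D> = A^-8 - 2A^-4 + 2 - 2A^4 + 2A^8 - A^12 + A^16)
V(D2) = t^-2 - t^-1 + 1 - t + t^2  (w 0, c 12, <D> = A^-8 - A^-4 + 1 - A^4 + A^8)
V(D3) = t^-1 - 1 + 2t - 2t^2 + 2t^3 - 2t^4 + t^5  [10 crossings, <D> = A^-14 - 2A^-10 + 2A^-6 - 2A^-2 + 2A^2 - A^6 + A^10, w = +2]
D4 (bracket A^-8 - 2A^-4 + 2 - 2A^4 + 2A^8 - A^12 + A^16; 12 crossings at w = +4): V = t^-1 - 1 + 2t - 2t^2 + 2t^3 - 2t^4 + t^5
D5 (bracket A^-8 - 2A^-4 + 2 - 2A^4 + 2A^8 - A^12 + A^16; 12 crossings at w = +4): V = t^-1 - 1 + 2t - 2t^2 + 2t^3 - 2t^4 + t^5
why: 2 classes among 5 diagrams; unequal V(t) rules out equality


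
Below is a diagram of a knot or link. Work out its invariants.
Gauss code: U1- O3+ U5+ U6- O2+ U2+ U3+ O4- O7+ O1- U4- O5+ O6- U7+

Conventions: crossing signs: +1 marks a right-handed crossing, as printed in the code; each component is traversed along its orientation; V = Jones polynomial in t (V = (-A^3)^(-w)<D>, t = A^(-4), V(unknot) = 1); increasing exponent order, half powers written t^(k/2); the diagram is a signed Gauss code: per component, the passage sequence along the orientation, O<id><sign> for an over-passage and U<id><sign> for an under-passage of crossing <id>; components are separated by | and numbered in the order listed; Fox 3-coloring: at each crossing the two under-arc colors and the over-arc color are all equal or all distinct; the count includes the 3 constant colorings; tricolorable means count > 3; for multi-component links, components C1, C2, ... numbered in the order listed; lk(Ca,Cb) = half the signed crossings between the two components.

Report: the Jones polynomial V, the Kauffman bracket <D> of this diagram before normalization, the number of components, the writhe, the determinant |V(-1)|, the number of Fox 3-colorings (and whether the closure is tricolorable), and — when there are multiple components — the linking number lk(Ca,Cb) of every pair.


V = 1
<D> = -A^3 (w = +1)
1 component over 7 crossings, w = +1
3 Fox colorings among 3^7, |V(-1)| = 1: not tricolorable
why: det 1 = |V(-1)|; not divisible by 3, so not tricolorable


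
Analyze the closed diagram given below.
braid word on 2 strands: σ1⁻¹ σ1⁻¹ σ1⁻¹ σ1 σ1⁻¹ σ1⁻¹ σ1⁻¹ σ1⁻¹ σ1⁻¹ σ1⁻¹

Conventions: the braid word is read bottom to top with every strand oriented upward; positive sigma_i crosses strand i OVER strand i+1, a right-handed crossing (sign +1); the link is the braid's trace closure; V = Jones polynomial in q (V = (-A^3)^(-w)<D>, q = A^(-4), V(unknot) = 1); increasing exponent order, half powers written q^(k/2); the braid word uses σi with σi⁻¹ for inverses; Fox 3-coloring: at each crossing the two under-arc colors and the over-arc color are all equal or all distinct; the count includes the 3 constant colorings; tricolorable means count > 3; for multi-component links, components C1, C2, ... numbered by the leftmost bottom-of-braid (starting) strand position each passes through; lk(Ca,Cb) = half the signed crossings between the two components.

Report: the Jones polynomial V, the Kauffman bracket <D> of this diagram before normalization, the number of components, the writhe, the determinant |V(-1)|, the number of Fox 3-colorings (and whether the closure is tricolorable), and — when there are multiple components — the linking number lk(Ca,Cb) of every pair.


Jones polynomial: V(q) = -q^(-23/2) + q^(-21/2) - q^(-19/2) + q^(-17/2) - q^(-15/2) + q^(-13/2) - q^(-11/2) - q^(-7/2)
<D> = -A^-10 - A^-2 + A^2 - A^6 + A^10 - A^14 + A^18 - A^22; writhe -8
components 2, writhe -8 (10 crossings)
linking number lk(C1,C2) = -4
3-colorings: 3 of 3^10, det 8 — not tricolorable
note: one generator, power 8: the (2,8) torus pattern


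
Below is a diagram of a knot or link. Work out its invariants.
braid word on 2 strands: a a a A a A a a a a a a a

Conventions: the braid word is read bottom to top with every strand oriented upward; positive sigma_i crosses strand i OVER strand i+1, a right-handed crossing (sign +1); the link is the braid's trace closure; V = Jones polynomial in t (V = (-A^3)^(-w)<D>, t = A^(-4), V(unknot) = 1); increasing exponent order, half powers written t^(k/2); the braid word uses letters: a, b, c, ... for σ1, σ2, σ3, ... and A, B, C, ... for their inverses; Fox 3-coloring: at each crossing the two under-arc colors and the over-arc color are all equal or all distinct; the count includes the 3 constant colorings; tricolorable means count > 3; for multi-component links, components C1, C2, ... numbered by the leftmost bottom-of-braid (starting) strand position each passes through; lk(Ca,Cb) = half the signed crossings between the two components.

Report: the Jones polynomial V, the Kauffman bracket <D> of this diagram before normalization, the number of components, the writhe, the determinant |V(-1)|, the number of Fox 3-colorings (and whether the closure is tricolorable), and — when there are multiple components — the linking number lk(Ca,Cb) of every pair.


Jones polynomial: V(t) = t^4 + t^6 - t^7 + t^8 - t^9 + t^10 - t^11 + t^12 - t^13
<D> = A^-25 - A^-21 + A^-17 - A^-13 + A^-9 - A^-5 + A^-1 - A^3 - A^11; writhe +9
components 1, writhe +9 (13 crossings)
3-colorings: 9 of 3^13, det 9 — tricolorable
note: |V(-1)| = 9: so tricolorable, since 3 divides 9


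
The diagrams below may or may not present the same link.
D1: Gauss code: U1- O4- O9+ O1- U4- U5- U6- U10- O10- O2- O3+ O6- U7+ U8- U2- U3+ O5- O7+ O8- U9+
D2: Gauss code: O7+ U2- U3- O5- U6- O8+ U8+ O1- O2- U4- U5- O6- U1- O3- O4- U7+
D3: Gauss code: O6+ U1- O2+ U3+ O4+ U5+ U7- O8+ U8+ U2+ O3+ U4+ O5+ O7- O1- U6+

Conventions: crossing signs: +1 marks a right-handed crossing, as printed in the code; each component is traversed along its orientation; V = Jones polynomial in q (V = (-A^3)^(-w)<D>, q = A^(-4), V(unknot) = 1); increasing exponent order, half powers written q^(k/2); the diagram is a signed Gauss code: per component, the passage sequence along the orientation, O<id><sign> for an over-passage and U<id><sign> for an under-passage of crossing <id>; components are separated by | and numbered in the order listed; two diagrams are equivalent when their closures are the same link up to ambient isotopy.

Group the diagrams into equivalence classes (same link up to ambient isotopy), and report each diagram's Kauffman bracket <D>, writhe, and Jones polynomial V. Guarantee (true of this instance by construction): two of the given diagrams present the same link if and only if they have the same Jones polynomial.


grouping into links: {D1} | {D2} | {D3}
V(D1) = 1  (w -4, c 10, <D> = A^-12)
D2 (bracket A^-4 + A^4 - A^8 + A^12 - A^16; 8 crossings at w = -4): V = -q^-7 + q^-6 - q^-5 + q^-4 + q^-2
V(D3) = q + q^3 - q^4  [8 crossings, <D> = -A^-4 + 1 + A^8, w = +4]
why: 3 values of V(q) split the 3 diagrams


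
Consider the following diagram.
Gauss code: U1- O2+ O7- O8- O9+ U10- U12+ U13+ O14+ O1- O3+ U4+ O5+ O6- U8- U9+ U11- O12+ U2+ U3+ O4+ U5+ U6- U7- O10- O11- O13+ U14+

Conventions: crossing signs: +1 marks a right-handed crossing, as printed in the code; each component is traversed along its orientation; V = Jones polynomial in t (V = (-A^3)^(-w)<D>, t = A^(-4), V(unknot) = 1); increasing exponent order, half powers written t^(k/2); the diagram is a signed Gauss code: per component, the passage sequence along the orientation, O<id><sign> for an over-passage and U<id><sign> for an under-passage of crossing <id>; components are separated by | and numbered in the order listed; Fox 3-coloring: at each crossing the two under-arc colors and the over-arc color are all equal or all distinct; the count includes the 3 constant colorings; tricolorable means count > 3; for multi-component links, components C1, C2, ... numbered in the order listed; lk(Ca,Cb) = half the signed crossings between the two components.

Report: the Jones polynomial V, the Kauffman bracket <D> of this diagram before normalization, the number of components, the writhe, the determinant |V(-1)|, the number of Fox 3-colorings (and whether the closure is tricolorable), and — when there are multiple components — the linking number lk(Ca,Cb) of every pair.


V(t) = t + t^3 - t^4
bracket: -A^-10 + A^-6 + A^2, w = +2
1 component, writhe +2, over 14 crossings
det 3, colorings 9 of 3^14 — tricolorable
observation: w = +2 (over 14 crossings) is diagram-only; (-A^3)^(-2) removes it from V


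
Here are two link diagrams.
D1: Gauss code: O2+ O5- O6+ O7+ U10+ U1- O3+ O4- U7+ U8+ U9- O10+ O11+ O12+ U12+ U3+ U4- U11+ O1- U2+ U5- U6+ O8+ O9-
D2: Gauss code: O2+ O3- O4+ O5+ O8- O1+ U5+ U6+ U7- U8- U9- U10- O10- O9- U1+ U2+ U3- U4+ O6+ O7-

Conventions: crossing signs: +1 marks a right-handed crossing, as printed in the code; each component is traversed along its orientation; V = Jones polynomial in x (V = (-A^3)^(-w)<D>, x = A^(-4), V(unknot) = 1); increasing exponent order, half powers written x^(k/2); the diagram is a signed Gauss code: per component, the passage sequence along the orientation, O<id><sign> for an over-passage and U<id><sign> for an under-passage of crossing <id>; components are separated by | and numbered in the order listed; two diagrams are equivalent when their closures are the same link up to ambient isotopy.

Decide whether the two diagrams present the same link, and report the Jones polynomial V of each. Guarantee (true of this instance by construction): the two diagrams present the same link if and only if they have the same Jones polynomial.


equivalent: yes
D1 (bracket A^12; 12 crossings at w = +4): V = 1
V(D2) = 1  (w 0, c 10, <D> = 1)
key observation: from 12 to 10 crossings by R-moves: one link, two diagrams
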